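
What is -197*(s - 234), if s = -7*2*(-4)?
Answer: 35066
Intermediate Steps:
s = 56 (s = -14*(-4) = 56)
-197*(s - 234) = -197*(56 - 234) = -197*(-178) = -1*(-35066) = 35066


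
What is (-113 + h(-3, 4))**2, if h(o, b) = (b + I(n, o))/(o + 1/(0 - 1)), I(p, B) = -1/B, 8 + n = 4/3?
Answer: 1874161/144 ≈ 13015.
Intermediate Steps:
n = -20/3 (n = -8 + 4/3 = -20/3 ≈ -6.6667)
h(o, b) = (b - 1/o)/(-1 + o) (h(o, b) = (b - 1/o)/(o + 1/(0 - 1)) = (b - 1/o)/(o + 1/(-1)) = (b - 1/o)/(o - 1) = (b - 1/o)/(-1 + o))
(-113 + h(-3, 4))**2 = (-113 + (-1 + 4*(-3))/((-3)*(-1 - 3)))**2 = (-113 - 1/3*(-1 - 12)/(-4))**2 = (-113 - 1/3*(-1/4)*(-13))**2 = (-113 - 13/12)**2 = (-1369/12)**2 = 1874161/144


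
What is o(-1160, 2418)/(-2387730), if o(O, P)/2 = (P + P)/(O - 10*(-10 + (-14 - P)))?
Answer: -403/2314108325 ≈ -1.7415e-7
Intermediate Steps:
o(O, P) = 4*P/(240 + O + 10*P) (o(O, P) = 2*((P + P)/(O - 10*(-10 + (-14 - P)))) = 2*((2*P)/(O - 10*(-24 - P))) = 2*((2*P)/(O + (240 + 10*P))) = 2*((2*P)/(240 + O + 10*P)) = 2*(2*P/(240 + O + 10*P)) = 4*P/(240 + O + 10*P))
o(-1160, 2418)/(-2387730) = (4*2418/(240 - 1160 + 10*2418))/(-2387730) = (4*2418/(240 - 1160 + 24180))*(-1/2387730) = (4*2418/23260)*(-1/2387730) = (4*2418*(1/23260))*(-1/2387730) = (2418/5815)*(-1/2387730) = -403/2314108325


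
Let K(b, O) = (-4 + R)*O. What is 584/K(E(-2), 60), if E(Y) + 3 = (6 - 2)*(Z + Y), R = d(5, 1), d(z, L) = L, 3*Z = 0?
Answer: -146/45 ≈ -3.2444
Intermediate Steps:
Z = 0 (Z = (1/3)*0 = 0)
R = 1
E(Y) = -3 + 4*Y (E(Y) = -3 + (6 - 2)*(0 + Y) = -3 + 4*Y)
K(b, O) = -3*O (K(b, O) = (-4 + 1)*O = -3*O)
584/K(E(-2), 60) = 584/((-3*60)) = 584/(-180) = 584*(-1/180) = -146/45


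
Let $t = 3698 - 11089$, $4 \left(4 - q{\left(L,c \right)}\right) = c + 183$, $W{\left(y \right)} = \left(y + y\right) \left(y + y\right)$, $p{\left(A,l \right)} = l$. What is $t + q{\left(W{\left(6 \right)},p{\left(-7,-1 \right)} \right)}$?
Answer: $- \frac{14865}{2} \approx -7432.5$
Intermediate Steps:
$W{\left(y \right)} = 4 y^{2}$ ($W{\left(y \right)} = 2 y 2 y = 4 y^{2}$)
$q{\left(L,c \right)} = - \frac{167}{4} - \frac{c}{4}$ ($q{\left(L,c \right)} = 4 - \frac{c + 183}{4} = 4 - \frac{183 + c}{4} = 4 - \left(\frac{183}{4} + \frac{c}{4}\right) = - \frac{167}{4} - \frac{c}{4}$)
$t = -7391$
$t + q{\left(W{\left(6 \right)},p{\left(-7,-1 \right)} \right)} = -7391 - \frac{83}{2} = - \frac{14865}{2}$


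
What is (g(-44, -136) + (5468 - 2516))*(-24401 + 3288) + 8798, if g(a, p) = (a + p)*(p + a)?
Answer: -746377978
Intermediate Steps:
g(a, p) = (a + p)**2 (g(a, p) = (a + p)*(a + p) = (a + p)**2)
(g(-44, -136) + (5468 - 2516))*(-24401 + 3288) + 8798 = ((-44 - 136)**2 + (5468 - 2516))*(-24401 + 3288) + 8798 = ((-180)**2 + 2952)*(-21113) + 8798 = (32400 + 2952)*(-21113) + 8798 = 35352*(-21113) + 8798 = -746386776 + 8798 = -746377978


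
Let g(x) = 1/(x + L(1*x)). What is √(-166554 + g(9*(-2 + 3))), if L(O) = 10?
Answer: 65*I*√14231/19 ≈ 408.11*I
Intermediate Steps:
g(x) = 1/(10 + x) (g(x) = 1/(x + 10) = 1/(10 + x))
√(-166554 + g(9*(-2 + 3))) = √(-166554 + 1/(10 + 9*(-2 + 3))) = √(-166554 + 1/(10 + 9*1)) = √(-166554 + 1/(10 + 9)) = √(-166554 + 1/19) = √(-3164525/19) = 65*I*√14231/19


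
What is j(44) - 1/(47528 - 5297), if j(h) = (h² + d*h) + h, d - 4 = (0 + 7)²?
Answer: 182100071/42231 ≈ 4312.0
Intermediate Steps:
d = 53 (d = 4 + (0 + 7)² = 4 + 7² = 4 + 49 = 53)
j(h) = h² + 54*h (j(h) = (h² + 53*h) + h = h² + 54*h)
j(44) - 1/(47528 - 5297) = 44*(54 + 44) - 1/(47528 - 5297) = 44*98 - 1/42231 = 4312 - 1*1/42231 = 4312 - 1/42231 = 182100071/42231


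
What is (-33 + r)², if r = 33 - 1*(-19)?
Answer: 361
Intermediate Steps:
r = 52 (r = 33 + 19 = 52)
(-33 + r)² = (-33 + 52)² = 19² = 361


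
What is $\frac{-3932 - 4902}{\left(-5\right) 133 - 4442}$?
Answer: $\frac{8834}{5107} \approx 1.7298$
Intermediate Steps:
$\frac{-3932 - 4902}{\left(-5\right) 133 - 4442} = - \frac{8834}{-665 - 4442} = - \frac{8834}{-5107} = \left(-8834\right) \left(- \frac{1}{5107}\right) = \frac{8834}{5107}$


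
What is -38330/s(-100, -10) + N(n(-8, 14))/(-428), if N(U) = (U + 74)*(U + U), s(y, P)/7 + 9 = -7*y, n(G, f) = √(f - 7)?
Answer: -8236479/1035118 - 37*√7/107 ≈ -8.8719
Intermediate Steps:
n(G, f) = √(-7 + f)
s(y, P) = -63 - 49*y (s(y, P) = -63 + 7*(-7*y) = -63 - 49*y)
N(U) = 2*U*(74 + U) (N(U) = (74 + U)*(2*U) = 2*U*(74 + U))
-38330/s(-100, -10) + N(n(-8, 14))/(-428) = -38330/(-63 - 49*(-100)) + (2*√(-7 + 14)*(74 + √(-7 + 14)))/(-428) = -38330/(-63 + 4900) + (2*√7*(74 + √7))*(-1/428) = -38330/4837 - √7*(74 + √7)/214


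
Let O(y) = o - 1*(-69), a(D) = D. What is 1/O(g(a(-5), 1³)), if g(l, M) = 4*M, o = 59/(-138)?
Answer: 138/9463 ≈ 0.014583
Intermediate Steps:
o = -59/138 (o = 59*(-1/138) = -59/138 ≈ -0.42754)
O(y) = 9463/138 (O(y) = -59/138 - 1*(-69) = -59/138 + 69 = 9463/138)
1/O(g(a(-5), 1³)) = 1/(9463/138) = 138/9463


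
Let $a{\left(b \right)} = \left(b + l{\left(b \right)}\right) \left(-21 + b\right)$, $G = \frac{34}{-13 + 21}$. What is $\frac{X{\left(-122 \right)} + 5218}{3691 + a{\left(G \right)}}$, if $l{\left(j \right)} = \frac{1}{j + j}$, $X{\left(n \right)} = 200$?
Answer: $\frac{210528}{140579} \approx 1.4976$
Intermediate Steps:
$l{\left(j \right)} = \frac{1}{2 j}$
$G = \frac{17}{4}$ ($G = \frac{34}{8} = 34 \cdot \frac{1}{8} = \frac{17}{4} \approx 4.25$)
$a{\left(b \right)} = \left(-21 + b\right) \left(b + \frac{1}{2 b}\right)$ ($a{\left(b \right)} = \left(b + \frac{1}{2 b}\right) \left(-21 + b\right) = \left(-21 + b\right) \left(b + \frac{1}{2 b}\right)$)
$\frac{X{\left(-122 \right)} + 5218}{3691 + a{\left(G \right)}} = \frac{200 + 5218}{3691 + \left(\frac{1}{2} + \left(\frac{17}{4}\right)^{2} - \frac{357}{4} - \frac{21}{2 \cdot \frac{17}{4}}\right)} = \frac{5418}{3691 + \left(\frac{1}{2} + \frac{289}{16} - \frac{357}{4} - \frac{42}{17}\right)} = \frac{5418}{3691 - \frac{19899}{272}} = \frac{5418}{\frac{984053}{272}} = 5418 \cdot \frac{272}{984053} = \frac{210528}{140579}$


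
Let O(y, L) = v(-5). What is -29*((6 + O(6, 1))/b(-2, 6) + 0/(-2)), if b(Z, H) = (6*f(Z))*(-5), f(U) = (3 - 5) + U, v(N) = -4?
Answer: -29/60 ≈ -0.48333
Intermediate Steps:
O(y, L) = -4
f(U) = -2 + U
b(Z, H) = 60 - 30*Z (b(Z, H) = (6*(-2 + Z))*(-5) = (-12 + 6*Z)*(-5) = 60 - 30*Z)
-29*((6 + O(6, 1))/b(-2, 6) + 0/(-2)) = -29*((6 - 4)/(60 - 30*(-2)) + 0/(-2)) = -29*(2/(60 + 60) + 0*(-½)) = -29*(2/120 + 0) = -29*(2*(1/120) + 0) = -29*(1/60 + 0) = -29*1/60 = -29/60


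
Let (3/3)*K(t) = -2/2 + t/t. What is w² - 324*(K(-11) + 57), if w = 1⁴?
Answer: -18467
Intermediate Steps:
K(t) = 0 (K(t) = -2/2 + t/t = -2*½ + 1 = -1 + 1 = 0)
w = 1
w² - 324*(K(-11) + 57) = 1² - 324*(0 + 57) = 1 - 324*57 = 1 - 18468 = -18467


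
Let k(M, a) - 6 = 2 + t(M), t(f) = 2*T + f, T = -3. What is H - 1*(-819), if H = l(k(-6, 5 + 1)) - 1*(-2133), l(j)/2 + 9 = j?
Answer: 2926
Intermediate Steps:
t(f) = -6 + f (t(f) = 2*(-3) + f = -6 + f)
k(M, a) = 2 + M (k(M, a) = 6 + (2 + (-6 + M)) = 6 + (-4 + M) = 2 + M)
l(j) = -18 + 2*j
H = 2107 (H = (-18 + 2*(2 - 6)) - 1*(-2133) = (-18 + 2*(-4)) + 2133 = (-18 - 8) + 2133 = -26 + 2133 = 2107)
H - 1*(-819) = 2107 - 1*(-819) = 2107 + 819 = 2926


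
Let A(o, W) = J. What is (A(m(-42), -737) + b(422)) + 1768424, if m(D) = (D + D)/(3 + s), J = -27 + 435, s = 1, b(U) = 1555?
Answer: 1770387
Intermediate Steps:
J = 408
m(D) = D/2 (m(D) = (D + D)/(3 + 1) = (2*D)/4 = (2*D)*(¼) = D/2)
A(o, W) = 408
(A(m(-42), -737) + b(422)) + 1768424 = (408 + 1555) + 1768424 = 1963 + 1768424 = 1770387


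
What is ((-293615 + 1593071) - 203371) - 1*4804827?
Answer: -3708742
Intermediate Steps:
((-293615 + 1593071) - 203371) - 1*4804827 = (1299456 - 203371) - 4804827 = 1096085 - 4804827 = -3708742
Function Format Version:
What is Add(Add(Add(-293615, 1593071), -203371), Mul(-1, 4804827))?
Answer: -3708742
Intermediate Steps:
Add(Add(Add(-293615, 1593071), -203371), Mul(-1, 4804827)) = Add(Add(1299456, -203371), -4804827) = Add(1096085, -4804827) = -3708742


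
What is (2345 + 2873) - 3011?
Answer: 2207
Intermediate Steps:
(2345 + 2873) - 3011 = 5218 - 3011 = 2207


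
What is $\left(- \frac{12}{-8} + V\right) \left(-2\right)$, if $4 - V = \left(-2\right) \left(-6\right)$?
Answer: $13$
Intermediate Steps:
$V = -8$ ($V = 4 - \left(-2\right) \left(-6\right) = 4 - 12 = -8$)
$\left(- \frac{12}{-8} + V\right) \left(-2\right) = \left(- \frac{12}{-8} - 8\right) \left(-2\right) = \left(\left(-12\right) \left(- \frac{1}{8}\right) - 8\right) \left(-2\right) = \left(\frac{3}{2} - 8\right) \left(-2\right) = \left(- \frac{13}{2}\right) \left(-2\right) = 13$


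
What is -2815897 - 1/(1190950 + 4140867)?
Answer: -15013847494850/5331817 ≈ -2.8159e+6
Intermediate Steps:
-2815897 - 1/(1190950 + 4140867) = -2815897 - 1/5331817 = -15013847494850/5331817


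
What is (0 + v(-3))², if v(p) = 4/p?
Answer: 16/9 ≈ 1.7778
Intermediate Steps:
(0 + v(-3))² = (0 + 4/(-3))² = (0 + 4*(-⅓))² = (0 - 4/3)² = (-4/3)² = 16/9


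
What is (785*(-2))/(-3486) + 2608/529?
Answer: 4961009/922047 ≈ 5.3804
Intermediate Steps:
(785*(-2))/(-3486) + 2608/529 = -1570*(-1/3486) + 2608*(1/529) = 785/1743 + 2608/529 = 4961009/922047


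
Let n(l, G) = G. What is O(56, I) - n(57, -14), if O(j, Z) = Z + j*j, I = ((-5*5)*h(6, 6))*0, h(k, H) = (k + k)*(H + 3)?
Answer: 3150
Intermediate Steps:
h(k, H) = 2*k*(3 + H) (h(k, H) = (2*k)*(3 + H) = 2*k*(3 + H))
I = 0 (I = ((-5*5)*(2*6*(3 + 6)))*0 = -50*6*9*0 = -25*108*0 = -2700*0 = 0)
O(j, Z) = Z + j**2
O(56, I) - n(57, -14) = (0 + 56**2) - 1*(-14) = (0 + 3136) + 14 = 3136 + 14 = 3150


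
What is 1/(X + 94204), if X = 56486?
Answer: 1/150690 ≈ 6.6361e-6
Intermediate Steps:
1/(X + 94204) = 1/(56486 + 94204) = 1/150690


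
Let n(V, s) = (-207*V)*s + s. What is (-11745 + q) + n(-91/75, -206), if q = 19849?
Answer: -1096024/25 ≈ -43841.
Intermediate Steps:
n(V, s) = s - 207*V*s (n(V, s) = -207*V*s + s = s - 207*V*s)
(-11745 + q) + n(-91/75, -206) = (-11745 + 19849) - 206*(1 - (-18837)/75) = 8104 - 206*(1 - (-18837)/75) = 8104 - 206*(1 - 207*(-91/75)) = 8104 - 206*(1 + 6279/25) = 8104 - 206*6304/25 = 8104 - 1298624/25 = -1096024/25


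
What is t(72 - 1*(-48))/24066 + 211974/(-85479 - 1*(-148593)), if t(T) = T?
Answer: 141914999/42191709 ≈ 3.3636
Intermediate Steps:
t(72 - 1*(-48))/24066 + 211974/(-85479 - 1*(-148593)) = (72 - 1*(-48))/24066 + 211974/(-85479 - 1*(-148593)) = (72 + 48)*(1/24066) + 211974/(-85479 + 148593) = 120*(1/24066) + 211974/63114 = 20/4011 + 211974*(1/63114) = 20/4011 + 35329/10519 = 141914999/42191709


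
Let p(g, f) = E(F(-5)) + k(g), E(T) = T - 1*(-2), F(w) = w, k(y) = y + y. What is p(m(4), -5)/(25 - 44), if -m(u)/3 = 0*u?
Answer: 3/19 ≈ 0.15789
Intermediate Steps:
m(u) = 0 (m(u) = -0*u = -3*0 = 0)
k(y) = 2*y
E(T) = 2 + T (E(T) = T + 2 = 2 + T)
p(g, f) = -3 + 2*g (p(g, f) = (2 - 5) + 2*g = -3 + 2*g)
p(m(4), -5)/(25 - 44) = (-3 + 2*0)/(25 - 44) = (-3 + 0)/(-19) = -3*(-1/19) = 3/19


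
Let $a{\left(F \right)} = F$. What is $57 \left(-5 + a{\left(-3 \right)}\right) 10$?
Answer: $-4560$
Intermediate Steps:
$57 \left(-5 + a{\left(-3 \right)}\right) 10 = 57 \left(-5 - 3\right) 10 = 57 \left(\left(-8\right) 10\right) = 57 \left(-80\right) = -4560$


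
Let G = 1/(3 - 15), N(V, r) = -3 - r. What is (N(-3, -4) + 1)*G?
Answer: -1/6 ≈ -0.16667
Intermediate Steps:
G = -1/12 (G = 1/(-12) = -1/12 ≈ -0.083333)
(N(-3, -4) + 1)*G = ((-3 - 1*(-4)) + 1)*(-1/12) = ((-3 + 4) + 1)*(-1/12) = (1 + 1)*(-1/12) = 2*(-1/12) = -1/6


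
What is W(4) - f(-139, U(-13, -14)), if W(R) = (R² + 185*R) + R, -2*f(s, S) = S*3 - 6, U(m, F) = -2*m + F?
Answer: 775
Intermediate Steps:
U(m, F) = F - 2*m
f(s, S) = 3 - 3*S/2 (f(s, S) = -(S*3 - 6)/2 = -(3*S - 6)/2 = -(-6 + 3*S)/2 = 3 - 3*S/2)
W(R) = R² + 186*R
W(4) - f(-139, U(-13, -14)) = 4*(186 + 4) - (3 - 3*(-14 - 2*(-13))/2) = 4*190 - (3 - 3*(-14 + 26)/2) = 760 - (3 - 3/2*12) = 760 - (3 - 18) = 760 - 1*(-15) = 760 + 15 = 775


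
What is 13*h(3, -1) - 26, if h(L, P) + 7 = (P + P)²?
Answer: -65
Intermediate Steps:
h(L, P) = -7 + 4*P² (h(L, P) = -7 + (P + P)² = -7 + (2*P)² = -7 + 4*P²)
13*h(3, -1) - 26 = 13*(-7 + 4*(-1)²) - 26 = 13*(-7 + 4*1) - 26 = 13*(-7 + 4) - 26 = 13*(-3) - 26 = -39 - 26 = -65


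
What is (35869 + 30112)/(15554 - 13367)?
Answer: 65981/2187 ≈ 30.170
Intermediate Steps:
(35869 + 30112)/(15554 - 13367) = 65981/2187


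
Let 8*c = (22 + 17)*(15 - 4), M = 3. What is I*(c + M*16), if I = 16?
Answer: 1626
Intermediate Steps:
c = 429/8 (c = ((22 + 17)*(15 - 4))/8 = (39*11)/8 = (1/8)*429 = 429/8 ≈ 53.625)
I*(c + M*16) = 16*(429/8 + 3*16) = 16*(429/8 + 48) = 16*(813/8) = 1626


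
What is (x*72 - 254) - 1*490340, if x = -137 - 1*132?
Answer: -509962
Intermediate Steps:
x = -269 (x = -137 - 132 = -269)
(x*72 - 254) - 1*490340 = (-269*72 - 254) - 1*490340 = (-19368 - 254) - 490340 = -19622 - 490340 = -509962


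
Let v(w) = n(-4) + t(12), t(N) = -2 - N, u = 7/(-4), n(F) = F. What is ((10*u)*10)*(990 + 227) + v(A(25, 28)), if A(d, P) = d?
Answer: -212993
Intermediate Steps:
u = -7/4 (u = 7*(-1/4) = -7/4 ≈ -1.7500)
v(w) = -18 (v(w) = -4 + (-2 - 1*12) = -4 + (-2 - 12) = -4 - 14 = -18)
((10*u)*10)*(990 + 227) + v(A(25, 28)) = ((10*(-7/4))*10)*(990 + 227) - 18 = -35/2*10*1217 - 18 = -175*1217 - 18 = -212975 - 18 = -212993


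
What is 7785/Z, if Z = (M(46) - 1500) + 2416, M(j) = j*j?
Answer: 7785/3032 ≈ 2.5676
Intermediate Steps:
M(j) = j²
Z = 3032 (Z = (46² - 1500) + 2416 = (2116 - 1500) + 2416 = 616 + 2416 = 3032)
7785/Z = 7785/3032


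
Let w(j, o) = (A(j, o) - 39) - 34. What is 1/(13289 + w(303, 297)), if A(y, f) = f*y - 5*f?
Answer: 1/101722 ≈ 9.8307e-6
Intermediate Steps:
A(y, f) = -5*f + f*y
w(j, o) = -73 + o*(-5 + j) (w(j, o) = (o*(-5 + j) - 39) - 34 = (-39 + o*(-5 + j)) - 34 = -73 + o*(-5 + j))
1/(13289 + w(303, 297)) = 1/(13289 + (-73 + 297*(-5 + 303))) = 1/(13289 + (-73 + 297*298)) = 1/(13289 + (-73 + 88506)) = 1/(13289 + 88433) = 1/101722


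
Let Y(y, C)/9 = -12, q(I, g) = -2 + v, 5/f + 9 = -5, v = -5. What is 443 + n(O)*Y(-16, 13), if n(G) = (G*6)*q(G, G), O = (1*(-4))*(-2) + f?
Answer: 35111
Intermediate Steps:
f = -5/14 (f = 5/(-9 - 5) = 5/(-14) = 5*(-1/14) = -5/14 ≈ -0.35714)
q(I, g) = -7 (q(I, g) = -2 - 5 = -7)
Y(y, C) = -108 (Y(y, C) = 9*(-12) = -108)
O = 107/14 (O = (1*(-4))*(-2) - 5/14 = -4*(-2) - 5/14 = 8 - 5/14 = 107/14 ≈ 7.6429)
n(G) = -42*G (n(G) = (G*6)*(-7) = (6*G)*(-7) = -42*G)
443 + n(O)*Y(-16, 13) = 443 - 42*107/14*(-108) = 443 - 321*(-108) = 443 + 34668 = 35111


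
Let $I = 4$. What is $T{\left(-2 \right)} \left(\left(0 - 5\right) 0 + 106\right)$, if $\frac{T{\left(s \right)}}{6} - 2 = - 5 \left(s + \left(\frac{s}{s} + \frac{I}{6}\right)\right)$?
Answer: $2332$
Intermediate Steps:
$T{\left(s \right)} = -38 - 30 s$ ($T{\left(s \right)} = 12 + 6 \left(- 5 \left(s + \left(\frac{s}{s} + \frac{4}{6}\right)\right)\right) = 12 + 6 \left(- 5 \left(s + \left(1 + 4 \cdot \frac{1}{6}\right)\right)\right) = 12 + 6 \left(- 5 \left(s + \left(1 + \frac{2}{3}\right)\right)\right) = 12 + 6 \left(- 5 \left(s + \frac{5}{3}\right)\right) = 12 + 6 \left(- 5 \left(\frac{5}{3} + s\right)\right) = 12 + 6 \left(- \frac{25}{3} - 5 s\right) = 12 - \left(50 + 30 s\right) = -38 - 30 s$)
$T{\left(-2 \right)} \left(\left(0 - 5\right) 0 + 106\right) = \left(-38 - -60\right) \left(\left(0 - 5\right) 0 + 106\right) = \left(-38 + 60\right) \left(\left(-5\right) 0 + 106\right) = 22 \left(0 + 106\right) = 22 \cdot 106 = 2332$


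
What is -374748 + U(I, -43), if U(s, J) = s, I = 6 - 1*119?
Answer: -374861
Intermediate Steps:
I = -113 (I = 6 - 119 = -113)
-374748 + U(I, -43) = -374748 - 113 = -374861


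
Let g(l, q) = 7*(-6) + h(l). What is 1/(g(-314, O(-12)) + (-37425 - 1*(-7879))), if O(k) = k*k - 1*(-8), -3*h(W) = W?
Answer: -3/88450 ≈ -3.3917e-5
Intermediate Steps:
h(W) = -W/3
O(k) = 8 + k² (O(k) = k² + 8 = 8 + k²)
g(l, q) = -42 - l/3 (g(l, q) = 7*(-6) - l/3 = -42 - l/3)
1/(g(-314, O(-12)) + (-37425 - 1*(-7879))) = 1/((-42 - ⅓*(-314)) + (-37425 - 1*(-7879))) = 1/((-42 + 314/3) + (-37425 + 7879)) = 1/(188/3 - 29546) = 1/(-88450/3) = -3/88450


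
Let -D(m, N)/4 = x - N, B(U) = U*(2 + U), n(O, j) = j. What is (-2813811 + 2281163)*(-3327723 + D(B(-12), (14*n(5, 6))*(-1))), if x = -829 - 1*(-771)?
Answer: 1772560395896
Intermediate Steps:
x = -58 (x = -829 + 771 = -58)
D(m, N) = 232 + 4*N (D(m, N) = -4*(-58 - N) = 232 + 4*N)
(-2813811 + 2281163)*(-3327723 + D(B(-12), (14*n(5, 6))*(-1))) = (-2813811 + 2281163)*(-3327723 + (232 + 4*((14*6)*(-1)))) = -532648*(-3327723 + (232 + 4*(84*(-1)))) = -532648*(-3327723 + (232 + 4*(-84))) = -532648*(-3327723 + (232 - 336)) = -532648*(-3327723 - 104) = -532648*(-3327827) = 1772560395896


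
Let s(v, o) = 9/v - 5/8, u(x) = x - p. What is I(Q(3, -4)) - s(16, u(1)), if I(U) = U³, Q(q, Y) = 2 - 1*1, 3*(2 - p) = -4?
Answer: 17/16 ≈ 1.0625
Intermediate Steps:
p = 10/3 (p = 2 - ⅓*(-4) = 2 + 4/3 = 10/3 ≈ 3.3333)
u(x) = -10/3 + x (u(x) = x - 1*10/3 = x - 10/3 = -10/3 + x)
Q(q, Y) = 1 (Q(q, Y) = 2 - 1 = 1)
s(v, o) = -5/8 + 9/v (s(v, o) = 9/v - 5*⅛ = 9/v - 5/8 = -5/8 + 9/v)
I(Q(3, -4)) - s(16, u(1)) = 1³ - (-5/8 + 9/16) = 1 - (-5/8 + 9*(1/16)) = 1 - (-5/8 + 9/16) = 1 - 1*(-1/16) = 1 + 1/16 = 17/16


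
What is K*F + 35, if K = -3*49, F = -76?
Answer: 11207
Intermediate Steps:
K = -147
K*F + 35 = -147*(-76) + 35 = 11172 + 35 = 11207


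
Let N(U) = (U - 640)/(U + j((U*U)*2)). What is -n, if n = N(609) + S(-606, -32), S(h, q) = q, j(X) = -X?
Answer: 23716865/741153 ≈ 32.000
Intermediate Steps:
N(U) = (-640 + U)/(U - 2*U²) (N(U) = (U - 640)/(U - U*U*2) = (-640 + U)/(U - U²*2) = (-640 + U)/(U - 2*U²))
n = -23716865/741153 (n = (640 - 1*609)/(609*(-1 + 2*609)) - 32 = (640 - 609)/(609*(-1 + 1218)) - 32 = (1/609)*31/1217 - 32 = (1/609)*(1/1217)*31 - 32 = 31/741153 - 32 = -23716865/741153 ≈ -32.000)
-n = -1*(-23716865/741153) = 23716865/741153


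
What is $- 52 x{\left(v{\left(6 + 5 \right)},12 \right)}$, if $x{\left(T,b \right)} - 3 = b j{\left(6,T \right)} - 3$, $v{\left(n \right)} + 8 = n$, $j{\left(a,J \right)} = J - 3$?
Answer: $0$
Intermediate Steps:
$j{\left(a,J \right)} = -3 + J$
$v{\left(n \right)} = -8 + n$
$x{\left(T,b \right)} = b \left(-3 + T\right)$ ($x{\left(T,b \right)} = 3 + \left(b \left(-3 + T\right) - 3\right) = 3 + \left(-3 + b \left(-3 + T\right)\right) = b \left(-3 + T\right)$)
$- 52 x{\left(v{\left(6 + 5 \right)},12 \right)} = - 52 \cdot 12 \left(-3 + \left(-8 + \left(6 + 5\right)\right)\right) = - 52 \cdot 12 \left(-3 + \left(-8 + 11\right)\right) = - 52 \cdot 12 \left(-3 + 3\right) = - 52 \cdot 12 \cdot 0 = \left(-52\right) 0 = 0$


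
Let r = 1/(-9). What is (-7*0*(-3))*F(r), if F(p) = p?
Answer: 0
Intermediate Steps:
r = -⅑ ≈ -0.11111
(-7*0*(-3))*F(r) = (-7*0*(-3))*(-⅑) = (0*(-3))*(-⅑) = 0*(-⅑) = 0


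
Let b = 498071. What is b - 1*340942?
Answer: 157129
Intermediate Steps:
b - 1*340942 = 498071 - 1*340942 = 498071 - 340942 = 157129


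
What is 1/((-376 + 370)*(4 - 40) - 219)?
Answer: -1/3 ≈ -0.33333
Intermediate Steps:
1/((-376 + 370)*(4 - 40) - 219) = 1/(-6*(-36) - 219) = 1/(216 - 219) = 1/(-3) = -1/3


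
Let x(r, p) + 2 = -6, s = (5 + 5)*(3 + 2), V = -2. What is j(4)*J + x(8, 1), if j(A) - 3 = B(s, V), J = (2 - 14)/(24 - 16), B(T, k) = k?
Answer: -19/2 ≈ -9.5000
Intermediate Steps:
s = 50 (s = 10*5 = 50)
J = -3/2 (J = -12/8 = -12*1/8 = -3/2 ≈ -1.5000)
j(A) = 1 (j(A) = 3 - 2 = 1)
x(r, p) = -8 (x(r, p) = -2 - 6 = -8)
j(4)*J + x(8, 1) = 1*(-3/2) - 8 = -3/2 - 8 = -19/2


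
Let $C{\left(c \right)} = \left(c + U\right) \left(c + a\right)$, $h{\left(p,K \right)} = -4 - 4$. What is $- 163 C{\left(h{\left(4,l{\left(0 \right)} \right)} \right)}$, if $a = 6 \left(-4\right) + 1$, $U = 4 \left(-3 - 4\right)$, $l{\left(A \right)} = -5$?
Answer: $-181908$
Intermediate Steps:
$U = -28$ ($U = 4 \left(-7\right) = -28$)
$a = -23$ ($a = -24 + 1 = -23$)
$h{\left(p,K \right)} = -8$
$C{\left(c \right)} = \left(-28 + c\right) \left(-23 + c\right)$ ($C{\left(c \right)} = \left(c - 28\right) \left(c - 23\right) = \left(-28 + c\right) \left(-23 + c\right)$)
$- 163 C{\left(h{\left(4,l{\left(0 \right)} \right)} \right)} = - 163 \left(644 + \left(-8\right)^{2} - -408\right) = - 163 \left(644 + 64 + 408\right) = \left(-163\right) 1116 = -181908$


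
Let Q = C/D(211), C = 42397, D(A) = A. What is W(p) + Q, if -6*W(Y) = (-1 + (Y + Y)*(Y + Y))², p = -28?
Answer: -691167031/422 ≈ -1.6378e+6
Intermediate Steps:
W(Y) = -(-1 + 4*Y²)²/6 (W(Y) = -(-1 + (Y + Y)*(Y + Y))²/6 = -(-1 + (2*Y)*(2*Y))²/6 = -(-1 + 4*Y²)²/6)
Q = 42397/211 ≈ 200.93
W(p) + Q = -(-1 + 4*(-28)²)²/6 + 42397/211 = -(-1 + 4*784)²/6 + 42397/211 = -(-1 + 3136)²/6 + 42397/211 = -⅙*3135² + 42397/211 = -⅙*9828225 + 42397/211 = -3276075/2 + 42397/211 = -691167031/422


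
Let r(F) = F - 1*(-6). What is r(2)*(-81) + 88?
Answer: -560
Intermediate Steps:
r(F) = 6 + F (r(F) = F + 6 = 6 + F)
r(2)*(-81) + 88 = (6 + 2)*(-81) + 88 = 8*(-81) + 88 = -648 + 88 = -560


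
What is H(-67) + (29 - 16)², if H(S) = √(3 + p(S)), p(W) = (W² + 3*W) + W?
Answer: 169 + 8*√66 ≈ 233.99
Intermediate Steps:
p(W) = W² + 4*W
H(S) = √(3 + S*(4 + S))
H(-67) + (29 - 16)² = √(3 - 67*(4 - 67)) + (29 - 16)² = √(3 - 67*(-63)) + 13² = √(3 + 4221) + 169 = √4224 + 169 = 8*√66 + 169 = 169 + 8*√66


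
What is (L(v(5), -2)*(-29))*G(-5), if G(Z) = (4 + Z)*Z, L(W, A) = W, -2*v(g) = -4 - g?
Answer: -1305/2 ≈ -652.50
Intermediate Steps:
v(g) = 2 + g/2 (v(g) = -(-4 - g)/2 = 2 + g/2)
G(Z) = Z*(4 + Z)
(L(v(5), -2)*(-29))*G(-5) = ((2 + (½)*5)*(-29))*(-5*(4 - 5)) = ((2 + 5/2)*(-29))*(-5*(-1)) = ((9/2)*(-29))*5 = -261/2*5 = -1305/2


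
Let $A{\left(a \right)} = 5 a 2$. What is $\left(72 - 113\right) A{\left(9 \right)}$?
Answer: $-3690$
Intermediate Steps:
$A{\left(a \right)} = 10 a$
$\left(72 - 113\right) A{\left(9 \right)} = \left(72 - 113\right) 10 \cdot 9 = \left(-41\right) 90 = -3690$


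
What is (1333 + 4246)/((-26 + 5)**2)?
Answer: 797/63 ≈ 12.651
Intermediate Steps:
(1333 + 4246)/((-26 + 5)**2) = 5579/((-21)**2) = 5579/441 = 5579*(1/441) = 797/63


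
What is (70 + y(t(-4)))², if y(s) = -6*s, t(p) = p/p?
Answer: 4096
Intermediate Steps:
t(p) = 1
(70 + y(t(-4)))² = (70 - 6*1)² = (70 - 6)² = 64² = 4096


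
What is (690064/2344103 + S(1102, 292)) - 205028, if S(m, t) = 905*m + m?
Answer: 1859774504616/2344103 ≈ 7.9338e+5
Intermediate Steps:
S(m, t) = 906*m
(690064/2344103 + S(1102, 292)) - 205028 = (690064/2344103 + 906*1102) - 205028 = (690064*(1/2344103) + 998412) - 205028 = (690064/2344103 + 998412) - 205028 = 2340381254500/2344103 - 205028 = 1859774504616/2344103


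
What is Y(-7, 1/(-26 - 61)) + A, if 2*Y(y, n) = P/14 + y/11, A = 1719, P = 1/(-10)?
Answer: 5293529/3080 ≈ 1718.7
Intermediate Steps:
P = -⅒ ≈ -0.10000
Y(y, n) = -1/280 + y/22 (Y(y, n) = (-⅒/14 + y/11)/2 = (-⅒*1/14 + y*(1/11))/2 = (-1/140 + y/11)/2 = -1/280 + y/22)
Y(-7, 1/(-26 - 61)) + A = (-1/280 + (1/22)*(-7)) + 1719 = (-1/280 - 7/22) + 1719 = -991/3080 + 1719 = 5293529/3080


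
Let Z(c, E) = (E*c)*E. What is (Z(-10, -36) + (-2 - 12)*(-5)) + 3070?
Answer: -9820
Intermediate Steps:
Z(c, E) = c*E²
(Z(-10, -36) + (-2 - 12)*(-5)) + 3070 = (-10*(-36)² + (-2 - 12)*(-5)) + 3070 = (-10*1296 - 14*(-5)) + 3070 = (-12960 + 70) + 3070 = -12890 + 3070 = -9820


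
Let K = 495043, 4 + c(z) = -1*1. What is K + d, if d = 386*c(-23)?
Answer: 493113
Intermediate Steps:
c(z) = -5 (c(z) = -4 - 1*1 = -4 - 1 = -5)
d = -1930 (d = 386*(-5) = -1930)
K + d = 495043 - 1930 = 493113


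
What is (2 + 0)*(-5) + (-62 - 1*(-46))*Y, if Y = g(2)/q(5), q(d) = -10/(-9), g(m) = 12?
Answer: -914/5 ≈ -182.80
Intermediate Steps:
q(d) = 10/9 (q(d) = -10*(-⅑) = 10/9)
Y = 54/5 (Y = 12/(10/9) = 12*(9/10) = 54/5 ≈ 10.800)
(2 + 0)*(-5) + (-62 - 1*(-46))*Y = (2 + 0)*(-5) + (-62 - 1*(-46))*(54/5) = 2*(-5) + (-62 + 46)*(54/5) = -10 - 16*54/5 = -10 - 864/5 = -914/5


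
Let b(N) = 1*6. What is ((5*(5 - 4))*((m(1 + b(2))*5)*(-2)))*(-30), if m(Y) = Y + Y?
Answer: 21000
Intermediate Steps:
b(N) = 6
m(Y) = 2*Y
((5*(5 - 4))*((m(1 + b(2))*5)*(-2)))*(-30) = ((5*(5 - 4))*(((2*(1 + 6))*5)*(-2)))*(-30) = ((5*1)*(((2*7)*5)*(-2)))*(-30) = (5*((14*5)*(-2)))*(-30) = (5*(70*(-2)))*(-30) = (5*(-140))*(-30) = -700*(-30) = 21000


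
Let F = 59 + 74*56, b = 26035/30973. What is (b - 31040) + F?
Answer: -831196366/30973 ≈ -26836.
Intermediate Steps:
b = 26035/30973 (b = 26035*(1/30973) = 26035/30973 ≈ 0.84057)
F = 4203 (F = 59 + 4144 = 4203)
(b - 31040) + F = (26035/30973 - 31040) + 4203 = -961375885/30973 + 4203 = -831196366/30973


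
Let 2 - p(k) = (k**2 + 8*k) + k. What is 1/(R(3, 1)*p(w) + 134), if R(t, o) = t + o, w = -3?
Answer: 1/214 ≈ 0.0046729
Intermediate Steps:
R(t, o) = o + t
p(k) = 2 - k**2 - 9*k (p(k) = 2 - ((k**2 + 8*k) + k) = 2 - (k**2 + 9*k) = 2 + (-k**2 - 9*k) = 2 - k**2 - 9*k)
1/(R(3, 1)*p(w) + 134) = 1/((1 + 3)*(2 - 1*(-3)**2 - 9*(-3)) + 134) = 1/(4*(2 - 1*9 + 27) + 134) = 1/(4*(2 - 9 + 27) + 134) = 1/(4*20 + 134) = 1/(80 + 134) = 1/214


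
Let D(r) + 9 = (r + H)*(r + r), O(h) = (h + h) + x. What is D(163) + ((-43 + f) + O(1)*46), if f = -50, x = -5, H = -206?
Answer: -14258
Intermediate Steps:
O(h) = -5 + 2*h (O(h) = (h + h) - 5 = 2*h - 5 = -5 + 2*h)
D(r) = -9 + 2*r*(-206 + r) (D(r) = -9 + (r - 206)*(r + r) = -9 + (-206 + r)*(2*r) = -9 + 2*r*(-206 + r))
D(163) + ((-43 + f) + O(1)*46) = (-9 - 412*163 + 2*163²) + ((-43 - 50) + (-5 + 2*1)*46) = (-9 - 67156 + 2*26569) + (-93 + (-5 + 2)*46) = (-9 - 67156 + 53138) + (-93 - 3*46) = -14027 + (-93 - 138) = -14027 - 231 = -14258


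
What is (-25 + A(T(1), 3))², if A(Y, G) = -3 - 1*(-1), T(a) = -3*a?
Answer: 729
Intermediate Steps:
A(Y, G) = -2 (A(Y, G) = -3 + 1 = -2)
(-25 + A(T(1), 3))² = (-25 - 2)² = (-27)² = 729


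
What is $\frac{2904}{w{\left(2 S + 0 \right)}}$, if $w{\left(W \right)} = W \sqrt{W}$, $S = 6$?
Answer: $\frac{121 \sqrt{3}}{3} \approx 69.859$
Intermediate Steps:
$w{\left(W \right)} = W^{\frac{3}{2}}$
$\frac{2904}{w{\left(2 S + 0 \right)}} = \frac{2904}{\left(2 \cdot 6 + 0\right)^{\frac{3}{2}}} = \frac{2904}{\left(12 + 0\right)^{\frac{3}{2}}} = \frac{2904}{12^{\frac{3}{2}}} = \frac{2904}{24 \sqrt{3}} = 2904 \frac{\sqrt{3}}{72} = \frac{121 \sqrt{3}}{3}$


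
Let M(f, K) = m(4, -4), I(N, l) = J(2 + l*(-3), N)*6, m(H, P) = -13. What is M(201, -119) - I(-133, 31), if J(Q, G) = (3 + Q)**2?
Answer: -46477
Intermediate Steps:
I(N, l) = 6*(5 - 3*l)**2 (I(N, l) = (3 + (2 + l*(-3)))**2*6 = (3 + (2 - 3*l))**2*6 = (5 - 3*l)**2*6 = 6*(5 - 3*l)**2)
M(f, K) = -13
M(201, -119) - I(-133, 31) = -13 - 6*(-5 + 3*31)**2 = -13 - 6*(-5 + 93)**2 = -13 - 6*88**2 = -13 - 6*7744 = -13 - 1*46464 = -13 - 46464 = -46477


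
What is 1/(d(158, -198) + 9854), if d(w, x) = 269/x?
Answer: 198/1950823 ≈ 0.00010150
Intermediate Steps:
1/(d(158, -198) + 9854) = 1/(269/(-198) + 9854) = 1/(269*(-1/198) + 9854) = 1/(-269/198 + 9854) = 1/(1950823/198) = 198/1950823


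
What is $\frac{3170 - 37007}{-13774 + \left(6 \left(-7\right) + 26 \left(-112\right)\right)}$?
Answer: $\frac{11279}{5576} \approx 2.0228$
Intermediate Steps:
$\frac{3170 - 37007}{-13774 + \left(6 \left(-7\right) + 26 \left(-112\right)\right)} = - \frac{33837}{-13774 - 2954} = - \frac{33837}{-16728} = \left(-33837\right) \left(- \frac{1}{16728}\right) = \frac{11279}{5576}$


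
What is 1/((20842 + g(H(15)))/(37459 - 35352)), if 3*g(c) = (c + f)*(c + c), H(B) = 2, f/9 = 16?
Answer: 6321/63110 ≈ 0.10016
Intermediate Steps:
f = 144 (f = 9*16 = 144)
g(c) = 2*c*(144 + c)/3 (g(c) = ((c + 144)*(c + c))/3 = ((144 + c)*(2*c))/3 = (2*c*(144 + c))/3 = 2*c*(144 + c)/3)
1/((20842 + g(H(15)))/(37459 - 35352)) = 1/((20842 + (⅔)*2*(144 + 2))/(37459 - 35352)) = 1/((20842 + (⅔)*2*146)/2107) = 1/((20842 + 584/3)*(1/2107)) = 1/((63110/3)*(1/2107)) = 1/(63110/6321) = 6321/63110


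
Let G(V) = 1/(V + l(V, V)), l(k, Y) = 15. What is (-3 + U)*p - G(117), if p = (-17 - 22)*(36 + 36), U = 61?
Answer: -21498049/132 ≈ -1.6286e+5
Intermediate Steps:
G(V) = 1/(15 + V) (G(V) = 1/(V + 15) = 1/(15 + V))
p = -2808 (p = -39*72 = -2808)
(-3 + U)*p - G(117) = (-3 + 61)*(-2808) - 1/(15 + 117) = 58*(-2808) - 1/132 = -162864 - 1*1/132 = -162864 - 1/132 = -21498049/132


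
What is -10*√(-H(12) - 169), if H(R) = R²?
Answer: -10*I*√313 ≈ -176.92*I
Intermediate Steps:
-10*√(-H(12) - 169) = -10*√(-1*12² - 169) = -10*√(-1*144 - 169) = -10*√(-144 - 169) = -10*I*√313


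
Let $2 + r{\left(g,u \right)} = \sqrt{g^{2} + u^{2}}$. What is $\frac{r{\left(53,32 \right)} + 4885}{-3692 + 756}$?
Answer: $- \frac{4883}{2936} - \frac{\sqrt{3833}}{2936} \approx -1.6842$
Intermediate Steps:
$r{\left(g,u \right)} = -2 + \sqrt{g^{2} + u^{2}}$
$\frac{r{\left(53,32 \right)} + 4885}{-3692 + 756} = \frac{\left(-2 + \sqrt{53^{2} + 32^{2}}\right) + 4885}{-3692 + 756} = \frac{\left(-2 + \sqrt{2809 + 1024}\right) + 4885}{-2936} = \left(\left(-2 + \sqrt{3833}\right) + 4885\right) \left(- \frac{1}{2936}\right) = \left(4883 + \sqrt{3833}\right) \left(- \frac{1}{2936}\right) = - \frac{4883}{2936} - \frac{\sqrt{3833}}{2936}$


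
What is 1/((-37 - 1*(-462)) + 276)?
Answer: 1/701 ≈ 0.0014265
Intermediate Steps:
1/((-37 - 1*(-462)) + 276) = 1/((-37 + 462) + 276) = 1/(425 + 276) = 1/701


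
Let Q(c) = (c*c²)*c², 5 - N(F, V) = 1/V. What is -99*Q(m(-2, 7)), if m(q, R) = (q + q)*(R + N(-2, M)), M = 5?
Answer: 72476165735424/3125 ≈ 2.3192e+10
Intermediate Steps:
N(F, V) = 5 - 1/V
m(q, R) = 2*q*(24/5 + R) (m(q, R) = (q + q)*(R + (5 - 1/5)) = (2*q)*(R + (5 - 1*⅕)) = (2*q)*(R + (5 - ⅕)) = (2*q)*(R + 24/5) = (2*q)*(24/5 + R) = 2*q*(24/5 + R))
Q(c) = c⁵ (Q(c) = c³*c² = c⁵)
-99*Q(m(-2, 7)) = -99*(-1024*(24 + 5*7)⁵/3125) = -99*(-1024*(24 + 35)⁵/3125) = -99*((⅖)*(-2)*59)⁵ = -99*(-236/5)⁵ = -99*(-732082482176/3125) = 72476165735424/3125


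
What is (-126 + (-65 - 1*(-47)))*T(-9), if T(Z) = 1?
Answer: -144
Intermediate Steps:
(-126 + (-65 - 1*(-47)))*T(-9) = (-126 + (-65 - 1*(-47)))*1 = (-126 + (-65 + 47))*1 = (-126 - 18)*1 = -144*1 = -144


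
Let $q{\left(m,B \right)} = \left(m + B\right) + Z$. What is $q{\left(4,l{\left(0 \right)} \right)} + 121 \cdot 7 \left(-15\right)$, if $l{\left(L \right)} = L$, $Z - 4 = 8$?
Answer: $-12689$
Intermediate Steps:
$Z = 12$ ($Z = 4 + 8 = 12$)
$q{\left(m,B \right)} = 12 + B + m$ ($q{\left(m,B \right)} = \left(m + B\right) + 12 = \left(B + m\right) + 12 = 12 + B + m$)
$q{\left(4,l{\left(0 \right)} \right)} + 121 \cdot 7 \left(-15\right) = \left(12 + 0 + 4\right) + 121 \cdot 7 \left(-15\right) = 16 + 121 \left(-105\right) = 16 - 12705 = -12689$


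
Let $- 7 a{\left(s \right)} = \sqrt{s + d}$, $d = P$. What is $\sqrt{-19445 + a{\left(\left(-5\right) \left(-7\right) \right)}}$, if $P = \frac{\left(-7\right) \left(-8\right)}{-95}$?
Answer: $\frac{\sqrt{-8599065125 - 665 \sqrt{310555}}}{665} \approx 139.45 i$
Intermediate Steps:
$P = - \frac{56}{95}$ ($P = 56 \left(- \frac{1}{95}\right) = - \frac{56}{95} \approx -0.58947$)
$d = - \frac{56}{95} \approx -0.58947$
$a{\left(s \right)} = - \frac{\sqrt{- \frac{56}{95} + s}}{7}$ ($a{\left(s \right)} = - \frac{\sqrt{s - \frac{56}{95}}}{7} = - \frac{\sqrt{- \frac{56}{95} + s}}{7}$)
$\sqrt{-19445 + a{\left(\left(-5\right) \left(-7\right) \right)}} = \sqrt{-19445 - \frac{\sqrt{-5320 + 9025 \left(\left(-5\right) \left(-7\right)\right)}}{665}} = \sqrt{-19445 - \frac{\sqrt{-5320 + 9025 \cdot 35}}{665}} = \sqrt{-19445 - \frac{\sqrt{-5320 + 315875}}{665}} = \sqrt{-19445 - \frac{\sqrt{310555}}{665}}$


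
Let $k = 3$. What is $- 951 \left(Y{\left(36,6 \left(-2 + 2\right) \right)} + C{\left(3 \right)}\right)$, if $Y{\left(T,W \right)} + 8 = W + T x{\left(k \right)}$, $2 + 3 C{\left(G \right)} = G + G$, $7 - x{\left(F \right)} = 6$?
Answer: $-27896$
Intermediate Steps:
$x{\left(F \right)} = 1$ ($x{\left(F \right)} = 7 - 6 = 1$)
$C{\left(G \right)} = - \frac{2}{3} + \frac{2 G}{3}$ ($C{\left(G \right)} = - \frac{2}{3} + \frac{G + G}{3} = - \frac{2}{3} + \frac{2 G}{3}$)
$Y{\left(T,W \right)} = -8 + T + W$ ($Y{\left(T,W \right)} = -8 + \left(W + T 1\right) = -8 + \left(W + T\right) = -8 + \left(T + W\right) = -8 + T + W$)
$- 951 \left(Y{\left(36,6 \left(-2 + 2\right) \right)} + C{\left(3 \right)}\right) = - 951 \left(\left(-8 + 36 + 6 \left(-2 + 2\right)\right) + \left(- \frac{2}{3} + \frac{2}{3} \cdot 3\right)\right) = - 951 \left(\left(-8 + 36 + 6 \cdot 0\right) + \left(- \frac{2}{3} + 2\right)\right) = - 951 \left(\left(-8 + 36 + 0\right) + \frac{4}{3}\right) = - 951 \left(28 + \frac{4}{3}\right) = \left(-951\right) \frac{88}{3} = -27896$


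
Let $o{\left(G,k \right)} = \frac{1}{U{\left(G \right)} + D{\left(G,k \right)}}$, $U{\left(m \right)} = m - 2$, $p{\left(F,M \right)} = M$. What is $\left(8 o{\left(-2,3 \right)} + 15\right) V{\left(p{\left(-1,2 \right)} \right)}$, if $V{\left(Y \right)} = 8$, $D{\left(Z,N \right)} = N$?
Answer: $56$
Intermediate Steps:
$U{\left(m \right)} = -2 + m$ ($U{\left(m \right)} = m - 2 = -2 + m$)
$o{\left(G,k \right)} = \frac{1}{-2 + G + k}$ ($o{\left(G,k \right)} = \frac{1}{\left(-2 + G\right) + k} = \frac{1}{-2 + G + k}$)
$\left(8 o{\left(-2,3 \right)} + 15\right) V{\left(p{\left(-1,2 \right)} \right)} = \left(\frac{8}{-2 - 2 + 3} + 15\right) 8 = \left(\frac{8}{-1} + 15\right) 8 = \left(8 \left(-1\right) + 15\right) 8 = \left(-8 + 15\right) 8 = 7 \cdot 8 = 56$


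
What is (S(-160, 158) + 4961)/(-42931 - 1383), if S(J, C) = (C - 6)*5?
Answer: -5721/44314 ≈ -0.12910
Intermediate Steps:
S(J, C) = -30 + 5*C (S(J, C) = (-6 + C)*5 = -30 + 5*C)
(S(-160, 158) + 4961)/(-42931 - 1383) = ((-30 + 5*158) + 4961)/(-42931 - 1383) = ((-30 + 790) + 4961)/(-44314) = (760 + 4961)*(-1/44314) = 5721*(-1/44314) = -5721/44314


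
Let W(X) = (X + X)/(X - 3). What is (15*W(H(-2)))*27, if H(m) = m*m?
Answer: 3240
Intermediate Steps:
H(m) = m²
W(X) = 2*X/(-3 + X) (W(X) = (2*X)/(-3 + X) = 2*X/(-3 + X))
(15*W(H(-2)))*27 = (15*(2*(-2)²/(-3 + (-2)²)))*27 = (15*(2*4/(-3 + 4)))*27 = (15*(2*4/1))*27 = (15*(2*4*1))*27 = (15*8)*27 = 120*27 = 3240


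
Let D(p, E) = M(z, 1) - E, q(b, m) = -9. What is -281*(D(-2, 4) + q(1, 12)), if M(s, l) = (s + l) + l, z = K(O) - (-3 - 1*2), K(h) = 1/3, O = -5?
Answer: 4777/3 ≈ 1592.3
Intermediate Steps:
K(h) = ⅓
z = 16/3 (z = ⅓ - (-3 - 1*2) = ⅓ - (-3 - 2) = ⅓ - 1*(-5) = ⅓ + 5 = 16/3 ≈ 5.3333)
M(s, l) = s + 2*l (M(s, l) = (l + s) + l = s + 2*l)
D(p, E) = 22/3 - E (D(p, E) = (16/3 + 2*1) - E = (16/3 + 2) - E = 22/3 - E)
-281*(D(-2, 4) + q(1, 12)) = -281*((22/3 - 1*4) - 9) = -281*((22/3 - 4) - 9) = -281*(10/3 - 9) = -281*(-17/3) = 4777/3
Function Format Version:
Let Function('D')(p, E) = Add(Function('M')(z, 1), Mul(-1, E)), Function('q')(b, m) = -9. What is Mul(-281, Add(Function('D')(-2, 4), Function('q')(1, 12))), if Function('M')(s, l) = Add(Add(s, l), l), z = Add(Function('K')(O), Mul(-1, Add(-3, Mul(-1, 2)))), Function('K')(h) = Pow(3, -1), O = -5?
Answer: Rational(4777, 3) ≈ 1592.3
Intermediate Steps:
Function('K')(h) = Rational(1, 3)
z = Rational(16, 3) (z = Add(Rational(1, 3), Mul(-1, Add(-3, Mul(-1, 2)))) = Add(Rational(1, 3), Mul(-1, Add(-3, -2))) = Add(Rational(1, 3), Mul(-1, -5)) = Add(Rational(1, 3), 5) = Rational(16, 3) ≈ 5.3333)
Function('M')(s, l) = Add(s, Mul(2, l)) (Function('M')(s, l) = Add(Add(l, s), l) = Add(s, Mul(2, l)))
Function('D')(p, E) = Add(Rational(22, 3), Mul(-1, E)) (Function('D')(p, E) = Add(Add(Rational(16, 3), Mul(2, 1)), Mul(-1, E)) = Add(Add(Rational(16, 3), 2), Mul(-1, E)) = Add(Rational(22, 3), Mul(-1, E)))
Mul(-281, Add(Function('D')(-2, 4), Function('q')(1, 12))) = Mul(-281, Add(Add(Rational(22, 3), Mul(-1, 4)), -9)) = Mul(-281, Add(Add(Rational(22, 3), -4), -9)) = Mul(-281, Add(Rational(10, 3), -9)) = Mul(-281, Rational(-17, 3)) = Rational(4777, 3)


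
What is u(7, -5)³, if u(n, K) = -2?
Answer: -8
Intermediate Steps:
u(7, -5)³ = (-2)³ = -8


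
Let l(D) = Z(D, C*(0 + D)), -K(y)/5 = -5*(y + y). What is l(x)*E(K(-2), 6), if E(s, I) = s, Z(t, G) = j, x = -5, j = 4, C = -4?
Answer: -400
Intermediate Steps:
K(y) = 50*y (K(y) = -(-25)*(y + y) = -(-25)*2*y = -(-50)*y = 50*y)
Z(t, G) = 4
l(D) = 4
l(x)*E(K(-2), 6) = 4*(50*(-2)) = 4*(-100) = -400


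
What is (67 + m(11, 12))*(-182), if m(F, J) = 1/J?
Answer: -73255/6 ≈ -12209.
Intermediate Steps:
(67 + m(11, 12))*(-182) = (67 + 1/12)*(-182) = (805/12)*(-182) = -73255/6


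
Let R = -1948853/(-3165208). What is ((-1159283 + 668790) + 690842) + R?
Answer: 634148206445/3165208 ≈ 2.0035e+5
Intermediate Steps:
R = 1948853/3165208 (R = -1948853*(-1/3165208) = 1948853/3165208 ≈ 0.61571)
((-1159283 + 668790) + 690842) + R = ((-1159283 + 668790) + 690842) + 1948853/3165208 = (-490493 + 690842) + 1948853/3165208 = 200349 + 1948853/3165208 = 634148206445/3165208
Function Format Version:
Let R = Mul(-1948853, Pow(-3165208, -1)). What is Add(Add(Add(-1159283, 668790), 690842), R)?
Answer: Rational(634148206445, 3165208) ≈ 2.0035e+5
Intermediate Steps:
R = Rational(1948853, 3165208) (R = Mul(-1948853, Rational(-1, 3165208)) = Rational(1948853, 3165208) ≈ 0.61571)
Add(Add(Add(-1159283, 668790), 690842), R) = Add(Add(Add(-1159283, 668790), 690842), Rational(1948853, 3165208)) = Add(Add(-490493, 690842), Rational(1948853, 3165208)) = Add(200349, Rational(1948853, 3165208)) = Rational(634148206445, 3165208)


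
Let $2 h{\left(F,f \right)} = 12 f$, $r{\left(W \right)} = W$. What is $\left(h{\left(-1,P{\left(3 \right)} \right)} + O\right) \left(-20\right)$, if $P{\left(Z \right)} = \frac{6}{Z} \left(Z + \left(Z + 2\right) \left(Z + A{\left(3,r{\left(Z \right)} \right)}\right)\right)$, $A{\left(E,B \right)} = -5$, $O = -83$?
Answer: $3340$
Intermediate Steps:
$P{\left(Z \right)} = \frac{6 \left(Z + \left(-5 + Z\right) \left(2 + Z\right)\right)}{Z}$ ($P{\left(Z \right)} = \frac{6}{Z} \left(Z + \left(Z + 2\right) \left(Z - 5\right)\right) = \frac{6}{Z} \left(Z + \left(2 + Z\right) \left(-5 + Z\right)\right) = \frac{6}{Z} \left(Z + \left(-5 + Z\right) \left(2 + Z\right)\right) = \frac{6 \left(Z + \left(-5 + Z\right) \left(2 + Z\right)\right)}{Z}$)
$h{\left(F,f \right)} = 6 f$ ($h{\left(F,f \right)} = \frac{12 f}{2} = 6 f$)
$\left(h{\left(-1,P{\left(3 \right)} \right)} + O\right) \left(-20\right) = \left(6 \left(-12 - \frac{60}{3} + 6 \cdot 3\right) - 83\right) \left(-20\right) = \left(6 \left(-12 - 20 + 18\right) - 83\right) \left(-20\right) = \left(6 \left(-14\right) - 83\right) \left(-20\right) = \left(-84 - 83\right) \left(-20\right) = \left(-167\right) \left(-20\right) = 3340$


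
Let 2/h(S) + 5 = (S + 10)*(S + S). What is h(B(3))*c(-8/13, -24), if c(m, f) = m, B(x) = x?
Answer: -16/949 ≈ -0.016860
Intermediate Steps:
h(S) = 2/(-5 + 2*S*(10 + S)) (h(S) = 2/(-5 + (S + 10)*(S + S)) = 2/(-5 + (10 + S)*(2*S)) = 2/(-5 + 2*S*(10 + S)))
h(B(3))*c(-8/13, -24) = (2/(-5 + 2*3² + 20*3))*(-8/13) = (2/(-5 + 2*9 + 60))*(-8*1/13) = (2/(-5 + 18 + 60))*(-8/13) = (2/73)*(-8/13) = -16/949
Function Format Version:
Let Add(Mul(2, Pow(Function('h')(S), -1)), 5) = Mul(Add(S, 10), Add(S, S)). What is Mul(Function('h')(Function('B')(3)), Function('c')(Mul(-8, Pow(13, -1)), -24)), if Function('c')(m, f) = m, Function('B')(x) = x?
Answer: Rational(-16, 949) ≈ -0.016860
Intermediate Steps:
Function('h')(S) = Mul(2, Pow(Add(-5, Mul(2, S, Add(10, S))), -1)) (Function('h')(S) = Mul(2, Pow(Add(-5, Mul(Add(S, 10), Add(S, S))), -1)) = Mul(2, Pow(Add(-5, Mul(Add(10, S), Mul(2, S))), -1)) = Mul(2, Pow(Add(-5, Mul(2, S, Add(10, S))), -1)))
Mul(Function('h')(Function('B')(3)), Function('c')(Mul(-8, Pow(13, -1)), -24)) = Mul(Mul(2, Pow(Add(-5, Mul(2, Pow(3, 2)), Mul(20, 3)), -1)), Mul(-8, Pow(13, -1))) = Mul(Mul(2, Pow(Add(-5, Mul(2, 9), 60), -1)), Mul(-8, Rational(1, 13))) = Mul(Mul(2, Pow(Add(-5, 18, 60), -1)), Rational(-8, 13)) = Mul(Mul(2, Pow(73, -1)), Rational(-8, 13)) = Mul(Mul(2, Rational(1, 73)), Rational(-8, 13)) = Mul(Rational(2, 73), Rational(-8, 13)) = Rational(-16, 949)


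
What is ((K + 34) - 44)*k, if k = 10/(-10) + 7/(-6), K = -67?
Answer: 1001/6 ≈ 166.83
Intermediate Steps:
k = -13/6 (k = 10*(-⅒) + 7*(-⅙) = -1 - 7/6 = -13/6 ≈ -2.1667)
((K + 34) - 44)*k = ((-67 + 34) - 44)*(-13/6) = (-33 - 44)*(-13/6) = -77*(-13/6) = 1001/6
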